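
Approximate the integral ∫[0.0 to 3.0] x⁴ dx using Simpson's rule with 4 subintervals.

f(x) = x⁴
a = 0.0, b = 3.0, n = 4
h = (b - a)/n = 0.750000

Simpson's rule: (h/3)[f(x₀) + 4f(x₁) + 2f(x₂) + ... + f(xₙ)]

x_0 = 0.0000, f(x_0) = 0.000000, coefficient = 1
x_1 = 0.7500, f(x_1) = 0.316406, coefficient = 4
x_2 = 1.5000, f(x_2) = 5.062500, coefficient = 2
x_3 = 2.2500, f(x_3) = 25.628906, coefficient = 4
x_4 = 3.0000, f(x_4) = 81.000000, coefficient = 1

I ≈ (0.750000/3) × 194.906250 = 48.726562
Exact value: 48.600000
Error: 0.126562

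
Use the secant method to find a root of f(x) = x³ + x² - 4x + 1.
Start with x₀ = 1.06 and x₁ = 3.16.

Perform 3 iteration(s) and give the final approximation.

f(x) = x³ + x² - 4x + 1
x₀ = 1.06, x₁ = 3.16

Secant formula: x_{n+1} = x_n - f(x_n)(x_n - x_{n-1})/(f(x_n) - f(x_{n-1}))

Iteration 1:
  f(1.060000) = -0.925384
  f(3.160000) = 29.900096
  x_2 = 3.160000 - 29.900096×(3.160000 - 1.060000)/(29.900096 - (-0.925384))
       = 1.123042
Iteration 2:
  f(3.160000) = 29.900096
  f(1.123042) = -0.814537
  x_3 = 1.123042 - (-0.814537)×(1.123042 - 3.160000)/(-0.814537 - 29.900096)
       = 1.177061
Iteration 3:
  f(1.123042) = -0.814537
  f(1.177061) = -0.691985
  x_4 = 1.177061 - (-0.691985)×(1.177061 - 1.123042)/(-0.691985 - (-0.814537))
       = 1.482076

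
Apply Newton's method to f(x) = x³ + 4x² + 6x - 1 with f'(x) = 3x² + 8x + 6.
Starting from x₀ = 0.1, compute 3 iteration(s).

f(x) = x³ + 4x² + 6x - 1
f'(x) = 3x² + 8x + 6
x₀ = 0.1

Newton-Raphson formula: x_{n+1} = x_n - f(x_n)/f'(x_n)

Iteration 1:
  f(0.100000) = -0.359000
  f'(0.100000) = 6.830000
  x_1 = 0.100000 - (-0.359000)/6.830000 = 0.152562
Iteration 2:
  f(0.152562) = 0.012025
  f'(0.152562) = 7.290324
  x_2 = 0.152562 - 0.012025/7.290324 = 0.150913
Iteration 3:
  f(0.150913) = 0.000012
  f'(0.150913) = 7.275626
  x_3 = 0.150913 - 0.000012/7.275626 = 0.150911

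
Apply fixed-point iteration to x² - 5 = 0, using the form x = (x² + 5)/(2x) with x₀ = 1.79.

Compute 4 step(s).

Equation: x² - 5 = 0
Fixed-point form: x = (x² + 5)/(2x)
x₀ = 1.79

x_1 = g(1.790000) = 2.291648
x_2 = g(2.291648) = 2.236742
x_3 = g(2.236742) = 2.236068
x_4 = g(2.236068) = 2.236068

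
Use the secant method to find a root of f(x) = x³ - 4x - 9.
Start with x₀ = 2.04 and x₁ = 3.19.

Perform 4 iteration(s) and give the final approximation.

f(x) = x³ - 4x - 9
x₀ = 2.04, x₁ = 3.19

Secant formula: x_{n+1} = x_n - f(x_n)(x_n - x_{n-1})/(f(x_n) - f(x_{n-1}))

Iteration 1:
  f(2.040000) = -8.670336
  f(3.190000) = 10.701759
  x_2 = 3.190000 - 10.701759×(3.190000 - 2.040000)/(10.701759 - (-8.670336))
       = 2.554704
Iteration 2:
  f(3.190000) = 10.701759
  f(2.554704) = -2.545515
  x_3 = 2.554704 - (-2.545515)×(2.554704 - 3.190000)/(-2.545515 - 10.701759)
       = 2.676778
Iteration 3:
  f(2.554704) = -2.545515
  f(2.676778) = -0.527617
  x_4 = 2.676778 - (-0.527617)×(2.676778 - 2.554704)/(-0.527617 - (-2.545515))
       = 2.708697
Iteration 4:
  f(2.676778) = -0.527617
  f(2.708697) = 0.039028
  x_5 = 2.708697 - 0.039028×(2.708697 - 2.676778)/(0.039028 - (-0.527617))
       = 2.706499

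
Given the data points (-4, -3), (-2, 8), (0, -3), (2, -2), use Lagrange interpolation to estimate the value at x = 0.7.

Lagrange interpolation formula:
P(x) = Σ yᵢ × Lᵢ(x)
where Lᵢ(x) = Π_{j≠i} (x - xⱼ)/(xᵢ - xⱼ)

L_0(0.7) = (0.7 - (-2))/(-4 - (-2)) × (0.7 - 0)/(-4 - 0) × (0.7 - 2)/(-4 - 2) = 0.051187
L_1(0.7) = (0.7 - (-4))/(-2 - (-4)) × (0.7 - 0)/(-2 - 0) × (0.7 - 2)/(-2 - 2) = -0.267313
L_2(0.7) = (0.7 - (-4))/(0 - (-4)) × (0.7 - (-2))/(0 - (-2)) × (0.7 - 2)/(0 - 2) = 1.031063
L_3(0.7) = (0.7 - (-4))/(2 - (-4)) × (0.7 - (-2))/(2 - (-2)) × (0.7 - 0)/(2 - 0) = 0.185063

P(0.7) = (-3)×L_0(0.7) + 8×L_1(0.7) + (-3)×L_2(0.7) + (-2)×L_3(0.7)
P(0.7) = -5.755375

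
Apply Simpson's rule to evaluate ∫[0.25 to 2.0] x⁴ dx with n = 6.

f(x) = x⁴
a = 0.25, b = 2.0, n = 6
h = (b - a)/n = 0.291667

Simpson's rule: (h/3)[f(x₀) + 4f(x₁) + 2f(x₂) + ... + f(xₙ)]

x_0 = 0.2500, f(x_0) = 0.003906, coefficient = 1
x_1 = 0.5417, f(x_1) = 0.086085, coefficient = 4
x_2 = 0.8333, f(x_2) = 0.482253, coefficient = 2
x_3 = 1.1250, f(x_3) = 1.601807, coefficient = 4
x_4 = 1.4167, f(x_4) = 4.027826, coefficient = 2
x_5 = 1.7083, f(x_5) = 8.517075, coefficient = 4
x_6 = 2.0000, f(x_6) = 16.000000, coefficient = 1

I ≈ (0.291667/3) × 65.843931 = 6.401493
Exact value: 6.399805
Error: 0.001689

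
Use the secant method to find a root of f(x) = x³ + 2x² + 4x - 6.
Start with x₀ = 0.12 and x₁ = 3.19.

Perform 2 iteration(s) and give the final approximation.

f(x) = x³ + 2x² + 4x - 6
x₀ = 0.12, x₁ = 3.19

Secant formula: x_{n+1} = x_n - f(x_n)(x_n - x_{n-1})/(f(x_n) - f(x_{n-1}))

Iteration 1:
  f(0.120000) = -5.489472
  f(3.190000) = 59.573959
  x_2 = 3.190000 - 59.573959×(3.190000 - 0.120000)/(59.573959 - (-5.489472))
       = 0.379019
Iteration 2:
  f(3.190000) = 59.573959
  f(0.379019) = -4.142164
  x_3 = 0.379019 - (-4.142164)×(0.379019 - 3.190000)/(-4.142164 - 59.573959)
       = 0.561760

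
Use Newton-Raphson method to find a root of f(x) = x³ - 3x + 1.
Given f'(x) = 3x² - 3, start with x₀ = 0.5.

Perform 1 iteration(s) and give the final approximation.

f(x) = x³ - 3x + 1
f'(x) = 3x² - 3
x₀ = 0.5

Newton-Raphson formula: x_{n+1} = x_n - f(x_n)/f'(x_n)

Iteration 1:
  f(0.500000) = -0.375000
  f'(0.500000) = -2.250000
  x_1 = 0.500000 - (-0.375000)/(-2.250000) = 0.333333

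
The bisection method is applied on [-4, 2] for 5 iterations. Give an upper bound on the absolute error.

Bisection error bound: |error| ≤ (b-a)/2^n
|error| ≤ (2 - (-4))/2^5 = 6/2^5
|error| ≤ 0.1875000000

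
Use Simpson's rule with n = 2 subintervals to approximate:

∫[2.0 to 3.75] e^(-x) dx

f(x) = e^(-x)
a = 2.0, b = 3.75, n = 2
h = (b - a)/n = 0.875000

Simpson's rule: (h/3)[f(x₀) + 4f(x₁) + 2f(x₂) + ... + f(xₙ)]

x_0 = 2.0000, f(x_0) = 0.135335, coefficient = 1
x_1 = 2.8750, f(x_1) = 0.056416, coefficient = 4
x_2 = 3.7500, f(x_2) = 0.023518, coefficient = 1

I ≈ (0.875000/3) × 0.384518 = 0.112151
Exact value: 0.111818
Error: 0.000333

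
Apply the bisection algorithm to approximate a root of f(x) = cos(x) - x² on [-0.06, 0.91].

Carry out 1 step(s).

f(x) = cos(x) - x²
Initial interval: [-0.06, 0.91]

Iteration 1:
  c_1 = (-0.060000 + 0.910000)/2 = 0.425000
  f(c_1) = f(0.425000) = 0.730414
  f(a) × f(c) ≥ 0, new interval: [0.425000, 0.910000]

After 1 iteration(s), the approximation is c_1 = 0.425000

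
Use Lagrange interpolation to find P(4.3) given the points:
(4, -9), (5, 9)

Lagrange interpolation formula:
P(x) = Σ yᵢ × Lᵢ(x)
where Lᵢ(x) = Π_{j≠i} (x - xⱼ)/(xᵢ - xⱼ)

L_0(4.3) = (4.3 - 5)/(4 - 5) = 0.700000
L_1(4.3) = (4.3 - 4)/(5 - 4) = 0.300000

P(4.3) = (-9)×L_0(4.3) + 9×L_1(4.3)
P(4.3) = -3.600000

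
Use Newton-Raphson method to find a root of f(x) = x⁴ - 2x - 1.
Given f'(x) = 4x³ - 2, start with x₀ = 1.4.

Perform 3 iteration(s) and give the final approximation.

f(x) = x⁴ - 2x - 1
f'(x) = 4x³ - 2
x₀ = 1.4

Newton-Raphson formula: x_{n+1} = x_n - f(x_n)/f'(x_n)

Iteration 1:
  f(1.400000) = 0.041600
  f'(1.400000) = 8.976000
  x_1 = 1.400000 - 0.041600/8.976000 = 1.395365
Iteration 2:
  f(1.395365) = 0.000252
  f'(1.395365) = 8.867355
  x_2 = 1.395365 - 0.000252/8.867355 = 1.395337
Iteration 3:
  f(1.395337) = 0.000000
  f'(1.395337) = 8.866691
  x_3 = 1.395337 - 0.000000/8.866691 = 1.395337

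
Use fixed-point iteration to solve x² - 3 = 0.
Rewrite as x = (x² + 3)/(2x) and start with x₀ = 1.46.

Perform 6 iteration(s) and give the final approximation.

Equation: x² - 3 = 0
Fixed-point form: x = (x² + 3)/(2x)
x₀ = 1.46

x_1 = g(1.460000) = 1.757397
x_2 = g(1.757397) = 1.732234
x_3 = g(1.732234) = 1.732051
x_4 = g(1.732051) = 1.732051
x_5 = g(1.732051) = 1.732051
x_6 = g(1.732051) = 1.732051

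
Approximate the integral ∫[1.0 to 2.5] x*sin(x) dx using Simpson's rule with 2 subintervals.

f(x) = x*sin(x)
a = 1.0, b = 2.5, n = 2
h = (b - a)/n = 0.750000

Simpson's rule: (h/3)[f(x₀) + 4f(x₁) + 2f(x₂) + ... + f(xₙ)]

x_0 = 1.0000, f(x_0) = 0.841471, coefficient = 1
x_1 = 1.7500, f(x_1) = 1.721975, coefficient = 4
x_2 = 2.5000, f(x_2) = 1.496180, coefficient = 1

I ≈ (0.750000/3) × 9.225553 = 2.306388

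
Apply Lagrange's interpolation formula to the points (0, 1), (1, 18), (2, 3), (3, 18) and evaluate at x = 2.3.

Lagrange interpolation formula:
P(x) = Σ yᵢ × Lᵢ(x)
where Lᵢ(x) = Π_{j≠i} (x - xⱼ)/(xᵢ - xⱼ)

L_0(2.3) = (2.3 - 1)/(0 - 1) × (2.3 - 2)/(0 - 2) × (2.3 - 3)/(0 - 3) = 0.045500
L_1(2.3) = (2.3 - 0)/(1 - 0) × (2.3 - 2)/(1 - 2) × (2.3 - 3)/(1 - 3) = -0.241500
L_2(2.3) = (2.3 - 0)/(2 - 0) × (2.3 - 1)/(2 - 1) × (2.3 - 3)/(2 - 3) = 1.046500
L_3(2.3) = (2.3 - 0)/(3 - 0) × (2.3 - 1)/(3 - 1) × (2.3 - 2)/(3 - 2) = 0.149500

P(2.3) = 1×L_0(2.3) + 18×L_1(2.3) + 3×L_2(2.3) + 18×L_3(2.3)
P(2.3) = 1.529000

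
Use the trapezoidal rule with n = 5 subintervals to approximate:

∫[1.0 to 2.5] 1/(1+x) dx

f(x) = 1/(1+x)
a = 1.0, b = 2.5, n = 5
h = (b - a)/n = 0.300000

Trapezoidal rule: (h/2)[f(x₀) + 2f(x₁) + 2f(x₂) + ... + f(xₙ)]

x_0 = 1.0000, f(x_0) = 0.500000, coefficient = 1
x_1 = 1.3000, f(x_1) = 0.434783, coefficient = 2
x_2 = 1.6000, f(x_2) = 0.384615, coefficient = 2
x_3 = 1.9000, f(x_3) = 0.344828, coefficient = 2
x_4 = 2.2000, f(x_4) = 0.312500, coefficient = 2
x_5 = 2.5000, f(x_5) = 0.285714, coefficient = 1

I ≈ (0.300000/2) × 3.739165 = 0.560875
Exact value: 0.559616
Error: 0.001259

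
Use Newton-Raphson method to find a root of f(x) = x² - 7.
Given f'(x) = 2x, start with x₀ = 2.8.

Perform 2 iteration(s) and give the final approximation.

f(x) = x² - 7
f'(x) = 2x
x₀ = 2.8

Newton-Raphson formula: x_{n+1} = x_n - f(x_n)/f'(x_n)

Iteration 1:
  f(2.800000) = 0.840000
  f'(2.800000) = 5.600000
  x_1 = 2.800000 - 0.840000/5.600000 = 2.650000
Iteration 2:
  f(2.650000) = 0.022500
  f'(2.650000) = 5.300000
  x_2 = 2.650000 - 0.022500/5.300000 = 2.645755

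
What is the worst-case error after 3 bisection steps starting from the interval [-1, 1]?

Bisection error bound: |error| ≤ (b-a)/2^n
|error| ≤ (1 - (-1))/2^3 = 2/2^3
|error| ≤ 0.2500000000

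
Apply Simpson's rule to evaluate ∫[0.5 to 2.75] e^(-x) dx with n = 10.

f(x) = e^(-x)
a = 0.5, b = 2.75, n = 10
h = (b - a)/n = 0.225000

Simpson's rule: (h/3)[f(x₀) + 4f(x₁) + 2f(x₂) + ... + f(xₙ)]

x_0 = 0.5000, f(x_0) = 0.606531, coefficient = 1
x_1 = 0.7250, f(x_1) = 0.484325, coefficient = 4
x_2 = 0.9500, f(x_2) = 0.386741, coefficient = 2
x_3 = 1.1750, f(x_3) = 0.308819, coefficient = 4
x_4 = 1.4000, f(x_4) = 0.246597, coefficient = 2
x_5 = 1.6250, f(x_5) = 0.196912, coefficient = 4
x_6 = 1.8500, f(x_6) = 0.157237, coefficient = 2
x_7 = 2.0750, f(x_7) = 0.125556, coefficient = 4
x_8 = 2.3000, f(x_8) = 0.100259, coefficient = 2
x_9 = 2.5250, f(x_9) = 0.080058, coefficient = 4
x_10 = 2.7500, f(x_10) = 0.063928, coefficient = 1

I ≈ (0.225000/3) × 7.234806 = 0.542610
Exact value: 0.542603
Error: 0.000008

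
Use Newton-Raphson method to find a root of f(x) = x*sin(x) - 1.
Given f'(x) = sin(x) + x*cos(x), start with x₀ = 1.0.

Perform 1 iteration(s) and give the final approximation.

f(x) = x*sin(x) - 1
f'(x) = sin(x) + x*cos(x)
x₀ = 1.0

Newton-Raphson formula: x_{n+1} = x_n - f(x_n)/f'(x_n)

Iteration 1:
  f(1.000000) = -0.158529
  f'(1.000000) = 1.381773
  x_1 = 1.000000 - (-0.158529)/1.381773 = 1.114729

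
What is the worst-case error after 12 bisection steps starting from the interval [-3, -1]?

Bisection error bound: |error| ≤ (b-a)/2^n
|error| ≤ (-1 - (-3))/2^12 = 2/2^12
|error| ≤ 0.0004882812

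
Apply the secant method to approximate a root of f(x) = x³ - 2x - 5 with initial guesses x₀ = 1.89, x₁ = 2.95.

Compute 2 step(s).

f(x) = x³ - 2x - 5
x₀ = 1.89, x₁ = 2.95

Secant formula: x_{n+1} = x_n - f(x_n)(x_n - x_{n-1})/(f(x_n) - f(x_{n-1}))

Iteration 1:
  f(1.890000) = -2.028731
  f(2.950000) = 14.772375
  x_2 = 2.950000 - 14.772375×(2.950000 - 1.890000)/(14.772375 - (-2.028731))
       = 2.017995
Iteration 2:
  f(2.950000) = 14.772375
  f(2.017995) = -0.818103
  x_3 = 2.017995 - (-0.818103)×(2.017995 - 2.950000)/(-0.818103 - 14.772375)
       = 2.066901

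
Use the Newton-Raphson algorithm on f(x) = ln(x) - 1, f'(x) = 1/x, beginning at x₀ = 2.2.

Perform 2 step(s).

f(x) = ln(x) - 1
f'(x) = 1/x
x₀ = 2.2

Newton-Raphson formula: x_{n+1} = x_n - f(x_n)/f'(x_n)

Iteration 1:
  f(2.200000) = -0.211543
  f'(2.200000) = 0.454545
  x_1 = 2.200000 - (-0.211543)/0.454545 = 2.665394
Iteration 2:
  f(2.665394) = -0.019648
  f'(2.665394) = 0.375179
  x_2 = 2.665394 - (-0.019648)/0.375179 = 2.717764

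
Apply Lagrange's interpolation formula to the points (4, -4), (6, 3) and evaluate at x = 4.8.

Lagrange interpolation formula:
P(x) = Σ yᵢ × Lᵢ(x)
where Lᵢ(x) = Π_{j≠i} (x - xⱼ)/(xᵢ - xⱼ)

L_0(4.8) = (4.8 - 6)/(4 - 6) = 0.600000
L_1(4.8) = (4.8 - 4)/(6 - 4) = 0.400000

P(4.8) = (-4)×L_0(4.8) + 3×L_1(4.8)
P(4.8) = -1.200000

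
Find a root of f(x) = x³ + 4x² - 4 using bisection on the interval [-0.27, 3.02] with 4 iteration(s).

f(x) = x³ + 4x² - 4
Initial interval: [-0.27, 3.02]

Iteration 1:
  c_1 = (-0.270000 + 3.020000)/2 = 1.375000
  f(c_1) = f(1.375000) = 6.162109
  f(a) × f(c) < 0, new interval: [-0.270000, 1.375000]
Iteration 2:
  c_2 = (-0.270000 + 1.375000)/2 = 0.552500
  f(c_2) = f(0.552500) = -2.610321
  f(a) × f(c) ≥ 0, new interval: [0.552500, 1.375000]
Iteration 3:
  c_3 = (0.552500 + 1.375000)/2 = 0.963750
  f(c_3) = f(0.963750) = 0.610401
  f(a) × f(c) < 0, new interval: [0.552500, 0.963750]
Iteration 4:
  c_4 = (0.552500 + 0.963750)/2 = 0.758125
  f(c_4) = f(0.758125) = -1.265251
  f(a) × f(c) ≥ 0, new interval: [0.758125, 0.963750]

After 4 iteration(s), the approximation is c_4 = 0.758125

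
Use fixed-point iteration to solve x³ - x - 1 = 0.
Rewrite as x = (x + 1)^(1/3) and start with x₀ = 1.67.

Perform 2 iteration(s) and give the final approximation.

Equation: x³ - x - 1 = 0
Fixed-point form: x = (x + 1)^(1/3)
x₀ = 1.67

x_1 = g(1.670000) = 1.387300
x_2 = g(1.387300) = 1.336500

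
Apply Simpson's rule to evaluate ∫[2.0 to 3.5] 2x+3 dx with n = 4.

f(x) = 2x+3
a = 2.0, b = 3.5, n = 4
h = (b - a)/n = 0.375000

Simpson's rule: (h/3)[f(x₀) + 4f(x₁) + 2f(x₂) + ... + f(xₙ)]

x_0 = 2.0000, f(x_0) = 7.000000, coefficient = 1
x_1 = 2.3750, f(x_1) = 7.750000, coefficient = 4
x_2 = 2.7500, f(x_2) = 8.500000, coefficient = 2
x_3 = 3.1250, f(x_3) = 9.250000, coefficient = 4
x_4 = 3.5000, f(x_4) = 10.000000, coefficient = 1

I ≈ (0.375000/3) × 102.000000 = 12.750000
Exact value: 12.750000
Error: 0.000000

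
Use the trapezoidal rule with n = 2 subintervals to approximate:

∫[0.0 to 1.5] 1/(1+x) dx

f(x) = 1/(1+x)
a = 0.0, b = 1.5, n = 2
h = (b - a)/n = 0.750000

Trapezoidal rule: (h/2)[f(x₀) + 2f(x₁) + 2f(x₂) + ... + f(xₙ)]

x_0 = 0.0000, f(x_0) = 1.000000, coefficient = 1
x_1 = 0.7500, f(x_1) = 0.571429, coefficient = 2
x_2 = 1.5000, f(x_2) = 0.400000, coefficient = 1

I ≈ (0.750000/2) × 2.542857 = 0.953571
Exact value: 0.916291
Error: 0.037281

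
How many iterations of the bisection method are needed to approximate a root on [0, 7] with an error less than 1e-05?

We need (b-a)/2^n ≤ 1e-05
(7 - 0)/2^n ≤ 1e-05
7/2^n ≤ 1e-05
2^n ≥ 700000
n ≥ log₂(700000) = 19.42
n ≥ 20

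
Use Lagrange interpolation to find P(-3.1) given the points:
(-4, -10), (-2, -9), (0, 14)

Lagrange interpolation formula:
P(x) = Σ yᵢ × Lᵢ(x)
where Lᵢ(x) = Π_{j≠i} (x - xⱼ)/(xᵢ - xⱼ)

L_0(-3.1) = (-3.1 - (-2))/(-4 - (-2)) × (-3.1 - 0)/(-4 - 0) = 0.426250
L_1(-3.1) = (-3.1 - (-4))/(-2 - (-4)) × (-3.1 - 0)/(-2 - 0) = 0.697500
L_2(-3.1) = (-3.1 - (-4))/(0 - (-4)) × (-3.1 - (-2))/(0 - (-2)) = -0.123750

P(-3.1) = (-10)×L_0(-3.1) + (-9)×L_1(-3.1) + 14×L_2(-3.1)
P(-3.1) = -12.272500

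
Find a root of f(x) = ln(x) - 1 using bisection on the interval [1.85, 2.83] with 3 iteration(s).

f(x) = ln(x) - 1
Initial interval: [1.85, 2.83]

Iteration 1:
  c_1 = (1.850000 + 2.830000)/2 = 2.340000
  f(c_1) = f(2.340000) = -0.149849
  f(a) × f(c) ≥ 0, new interval: [2.340000, 2.830000]
Iteration 2:
  c_2 = (2.340000 + 2.830000)/2 = 2.585000
  f(c_2) = f(2.585000) = -0.050274
  f(a) × f(c) ≥ 0, new interval: [2.585000, 2.830000]
Iteration 3:
  c_3 = (2.585000 + 2.830000)/2 = 2.707500
  f(c_3) = f(2.707500) = -0.003974
  f(a) × f(c) ≥ 0, new interval: [2.707500, 2.830000]

After 3 iteration(s), the approximation is c_3 = 2.707500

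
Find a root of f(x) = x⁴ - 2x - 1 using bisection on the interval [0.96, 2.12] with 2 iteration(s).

f(x) = x⁴ - 2x - 1
Initial interval: [0.96, 2.12]

Iteration 1:
  c_1 = (0.960000 + 2.120000)/2 = 1.540000
  f(c_1) = f(1.540000) = 1.544487
  f(a) × f(c) < 0, new interval: [0.960000, 1.540000]
Iteration 2:
  c_2 = (0.960000 + 1.540000)/2 = 1.250000
  f(c_2) = f(1.250000) = -1.058594
  f(a) × f(c) ≥ 0, new interval: [1.250000, 1.540000]

After 2 iteration(s), the approximation is c_2 = 1.250000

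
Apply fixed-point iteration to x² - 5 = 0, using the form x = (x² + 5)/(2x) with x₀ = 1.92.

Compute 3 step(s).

Equation: x² - 5 = 0
Fixed-point form: x = (x² + 5)/(2x)
x₀ = 1.92

x_1 = g(1.920000) = 2.262083
x_2 = g(2.262083) = 2.236218
x_3 = g(2.236218) = 2.236068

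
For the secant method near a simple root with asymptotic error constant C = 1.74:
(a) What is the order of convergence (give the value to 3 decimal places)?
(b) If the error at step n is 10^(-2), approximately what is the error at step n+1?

(a) Secant method has superlinear convergence with order φ = (1+√5)/2 ≈ 1.618.
    This means |e_{n+1}| ≈ C|e_n|^1.618.

(b) With |e_n| = 10^(-2) and C = 1.74:
    |e_{n+1}| ≈ 1.74 × (10^(-2))^1.618 = 1.74 × 10^(-3.24)

(a) ≈ 1.618 (golden ratio); (b) |e_{n+1}| ≈ 1.010e-03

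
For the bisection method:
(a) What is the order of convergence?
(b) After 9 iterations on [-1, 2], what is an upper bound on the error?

(a) Bisection has linear (order 1) convergence; the error is halved each step.

(b) Error bound = (b-a)/2^n = (2 - (-1))/2^{9}
    = 3/2^{9}

(a) 1 (linear); (b) error ≤ 5.86e-03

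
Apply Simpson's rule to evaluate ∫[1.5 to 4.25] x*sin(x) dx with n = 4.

f(x) = x*sin(x)
a = 1.5, b = 4.25, n = 4
h = (b - a)/n = 0.687500

Simpson's rule: (h/3)[f(x₀) + 4f(x₁) + 2f(x₂) + ... + f(xₙ)]

x_0 = 1.5000, f(x_0) = 1.496242, coefficient = 1
x_1 = 2.1875, f(x_1) = 1.784539, coefficient = 4
x_2 = 2.8750, f(x_2) = 0.757407, coefficient = 2
x_3 = 3.5625, f(x_3) = -1.455598, coefficient = 4
x_4 = 4.2500, f(x_4) = -3.803705, coefficient = 1

I ≈ (0.687500/3) × 0.523119 = 0.119881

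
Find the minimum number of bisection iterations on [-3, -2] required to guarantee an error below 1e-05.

We need (b-a)/2^n ≤ 1e-05
(-2 - (-3))/2^n ≤ 1e-05
1/2^n ≤ 1e-05
2^n ≥ 100000
n ≥ log₂(100000) = 16.61
n ≥ 17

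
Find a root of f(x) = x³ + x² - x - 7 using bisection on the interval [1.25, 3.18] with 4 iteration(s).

f(x) = x³ + x² - x - 7
Initial interval: [1.25, 3.18]

Iteration 1:
  c_1 = (1.250000 + 3.180000)/2 = 2.215000
  f(c_1) = f(2.215000) = 6.558513
  f(a) × f(c) < 0, new interval: [1.250000, 2.215000]
Iteration 2:
  c_2 = (1.250000 + 2.215000)/2 = 1.732500
  f(c_2) = f(1.732500) = -0.530748
  f(a) × f(c) ≥ 0, new interval: [1.732500, 2.215000]
Iteration 3:
  c_3 = (1.732500 + 2.215000)/2 = 1.973750
  f(c_3) = f(1.973750) = 2.611055
  f(a) × f(c) < 0, new interval: [1.732500, 1.973750]
Iteration 4:
  c_4 = (1.732500 + 1.973750)/2 = 1.853125
  f(c_4) = f(1.853125) = 0.944712
  f(a) × f(c) < 0, new interval: [1.732500, 1.853125]

After 4 iteration(s), the approximation is c_4 = 1.853125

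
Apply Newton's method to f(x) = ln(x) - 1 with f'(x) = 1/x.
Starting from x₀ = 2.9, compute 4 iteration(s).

f(x) = ln(x) - 1
f'(x) = 1/x
x₀ = 2.9

Newton-Raphson formula: x_{n+1} = x_n - f(x_n)/f'(x_n)

Iteration 1:
  f(2.900000) = 0.064711
  f'(2.900000) = 0.344828
  x_1 = 2.900000 - 0.064711/0.344828 = 2.712339
Iteration 2:
  f(2.712339) = -0.002189
  f'(2.712339) = 0.368685
  x_2 = 2.712339 - (-0.002189)/0.368685 = 2.718275
Iteration 3:
  f(2.718275) = -0.000002
  f'(2.718275) = 0.367880
  x_3 = 2.718275 - (-0.000002)/0.367880 = 2.718282
Iteration 4:
  f(2.718282) = 0.000000
  f'(2.718282) = 0.367879
  x_4 = 2.718282 - 0.000000/0.367879 = 2.718282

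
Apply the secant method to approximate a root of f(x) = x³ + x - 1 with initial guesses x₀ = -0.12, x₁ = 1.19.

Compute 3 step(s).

f(x) = x³ + x - 1
x₀ = -0.12, x₁ = 1.19

Secant formula: x_{n+1} = x_n - f(x_n)(x_n - x_{n-1})/(f(x_n) - f(x_{n-1}))

Iteration 1:
  f(-0.120000) = -1.121728
  f(1.190000) = 1.875159
  x_2 = 1.190000 - 1.875159×(1.190000 - (-0.120000))/(1.875159 - (-1.121728))
       = 0.370330
Iteration 2:
  f(1.190000) = 1.875159
  f(0.370330) = -0.578881
  x_3 = 0.370330 - (-0.578881)×(0.370330 - 1.190000)/(-0.578881 - 1.875159)
       = 0.563681
Iteration 3:
  f(0.370330) = -0.578881
  f(0.563681) = -0.257217
  x_4 = 0.563681 - (-0.257217)×(0.563681 - 0.370330)/(-0.257217 - (-0.578881))
       = 0.718293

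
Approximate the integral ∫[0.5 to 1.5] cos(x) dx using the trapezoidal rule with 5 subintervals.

f(x) = cos(x)
a = 0.5, b = 1.5, n = 5
h = (b - a)/n = 0.200000

Trapezoidal rule: (h/2)[f(x₀) + 2f(x₁) + 2f(x₂) + ... + f(xₙ)]

x_0 = 0.5000, f(x_0) = 0.877583, coefficient = 1
x_1 = 0.7000, f(x_1) = 0.764842, coefficient = 2
x_2 = 0.9000, f(x_2) = 0.621610, coefficient = 2
x_3 = 1.1000, f(x_3) = 0.453596, coefficient = 2
x_4 = 1.3000, f(x_4) = 0.267499, coefficient = 2
x_5 = 1.5000, f(x_5) = 0.070737, coefficient = 1

I ≈ (0.200000/2) × 5.163414 = 0.516341
Exact value: 0.518069
Error: 0.001728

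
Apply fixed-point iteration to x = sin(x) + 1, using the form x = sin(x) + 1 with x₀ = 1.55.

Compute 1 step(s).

Equation: x = sin(x) + 1
Fixed-point form: x = sin(x) + 1
x₀ = 1.55

x_1 = g(1.550000) = 1.999784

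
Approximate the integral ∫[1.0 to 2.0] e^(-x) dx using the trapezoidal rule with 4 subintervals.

f(x) = e^(-x)
a = 1.0, b = 2.0, n = 4
h = (b - a)/n = 0.250000

Trapezoidal rule: (h/2)[f(x₀) + 2f(x₁) + 2f(x₂) + ... + f(xₙ)]

x_0 = 1.0000, f(x_0) = 0.367879, coefficient = 1
x_1 = 1.2500, f(x_1) = 0.286505, coefficient = 2
x_2 = 1.5000, f(x_2) = 0.223130, coefficient = 2
x_3 = 1.7500, f(x_3) = 0.173774, coefficient = 2
x_4 = 2.0000, f(x_4) = 0.135335, coefficient = 1

I ≈ (0.250000/2) × 1.870033 = 0.233754
Exact value: 0.232544
Error: 0.001210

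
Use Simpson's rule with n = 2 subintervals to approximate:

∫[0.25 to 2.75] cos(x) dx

f(x) = cos(x)
a = 0.25, b = 2.75, n = 2
h = (b - a)/n = 1.250000

Simpson's rule: (h/3)[f(x₀) + 4f(x₁) + 2f(x₂) + ... + f(xₙ)]

x_0 = 0.2500, f(x_0) = 0.968912, coefficient = 1
x_1 = 1.5000, f(x_1) = 0.070737, coefficient = 4
x_2 = 2.7500, f(x_2) = -0.924302, coefficient = 1

I ≈ (1.250000/3) × 0.327559 = 0.136483
Exact value: 0.134257
Error: 0.002226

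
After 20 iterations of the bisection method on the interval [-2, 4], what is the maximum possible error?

Bisection error bound: |error| ≤ (b-a)/2^n
|error| ≤ (4 - (-2))/2^20 = 6/2^20
|error| ≤ 0.0000057220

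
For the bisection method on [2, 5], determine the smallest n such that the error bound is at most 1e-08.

We need (b-a)/2^n ≤ 1e-08
(5 - 2)/2^n ≤ 1e-08
3/2^n ≤ 1e-08
2^n ≥ 300000000
n ≥ log₂(300000000) = 28.16
n ≥ 29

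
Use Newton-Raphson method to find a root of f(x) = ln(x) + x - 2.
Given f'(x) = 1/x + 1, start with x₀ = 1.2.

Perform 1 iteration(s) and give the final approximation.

f(x) = ln(x) + x - 2
f'(x) = 1/x + 1
x₀ = 1.2

Newton-Raphson formula: x_{n+1} = x_n - f(x_n)/f'(x_n)

Iteration 1:
  f(1.200000) = -0.617678
  f'(1.200000) = 1.833333
  x_1 = 1.200000 - (-0.617678)/1.833333 = 1.536916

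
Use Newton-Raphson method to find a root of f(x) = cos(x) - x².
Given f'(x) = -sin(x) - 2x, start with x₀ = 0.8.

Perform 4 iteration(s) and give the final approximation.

f(x) = cos(x) - x²
f'(x) = -sin(x) - 2x
x₀ = 0.8

Newton-Raphson formula: x_{n+1} = x_n - f(x_n)/f'(x_n)

Iteration 1:
  f(0.800000) = 0.056707
  f'(0.800000) = -2.317356
  x_1 = 0.800000 - 0.056707/(-2.317356) = 0.824470
Iteration 2:
  f(0.824470) = -0.000806
  f'(0.824470) = -2.383129
  x_2 = 0.824470 - (-0.000806)/(-2.383129) = 0.824132
Iteration 3:
  f(0.824132) = 0.000000
  f'(0.824132) = -2.382224
  x_3 = 0.824132 - 0.000000/(-2.382224) = 0.824132
Iteration 4:
  f(0.824132) = 0.000000
  f'(0.824132) = -2.382223
  x_4 = 0.824132 - 0.000000/(-2.382223) = 0.824132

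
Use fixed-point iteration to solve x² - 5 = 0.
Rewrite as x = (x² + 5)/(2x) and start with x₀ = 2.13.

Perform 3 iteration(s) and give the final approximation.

Equation: x² - 5 = 0
Fixed-point form: x = (x² + 5)/(2x)
x₀ = 2.13

x_1 = g(2.130000) = 2.238709
x_2 = g(2.238709) = 2.236070
x_3 = g(2.236070) = 2.236068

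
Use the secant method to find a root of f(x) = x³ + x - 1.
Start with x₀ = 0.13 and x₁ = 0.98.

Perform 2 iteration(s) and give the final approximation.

f(x) = x³ + x - 1
x₀ = 0.13, x₁ = 0.98

Secant formula: x_{n+1} = x_n - f(x_n)(x_n - x_{n-1})/(f(x_n) - f(x_{n-1}))

Iteration 1:
  f(0.130000) = -0.867803
  f(0.980000) = 0.921192
  x_2 = 0.980000 - 0.921192×(0.980000 - 0.130000)/(0.921192 - (-0.867803))
       = 0.542317
Iteration 2:
  f(0.980000) = 0.921192
  f(0.542317) = -0.298184
  x_3 = 0.542317 - (-0.298184)×(0.542317 - 0.980000)/(-0.298184 - 0.921192)
       = 0.649347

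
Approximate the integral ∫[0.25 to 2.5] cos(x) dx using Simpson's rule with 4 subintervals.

f(x) = cos(x)
a = 0.25, b = 2.5, n = 4
h = (b - a)/n = 0.562500

Simpson's rule: (h/3)[f(x₀) + 4f(x₁) + 2f(x₂) + ... + f(xₙ)]

x_0 = 0.2500, f(x_0) = 0.968912, coefficient = 1
x_1 = 0.8125, f(x_1) = 0.687686, coefficient = 4
x_2 = 1.3750, f(x_2) = 0.194548, coefficient = 2
x_3 = 1.9375, f(x_3) = -0.358540, coefficient = 4
x_4 = 2.5000, f(x_4) = -0.801144, coefficient = 1

I ≈ (0.562500/3) × 1.873446 = 0.351271
Exact value: 0.351068
Error: 0.000203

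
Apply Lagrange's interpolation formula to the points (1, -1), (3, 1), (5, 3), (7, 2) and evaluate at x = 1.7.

Lagrange interpolation formula:
P(x) = Σ yᵢ × Lᵢ(x)
where Lᵢ(x) = Π_{j≠i} (x - xⱼ)/(xᵢ - xⱼ)

L_0(1.7) = (1.7 - 3)/(1 - 3) × (1.7 - 5)/(1 - 5) × (1.7 - 7)/(1 - 7) = 0.473687
L_1(1.7) = (1.7 - 1)/(3 - 1) × (1.7 - 5)/(3 - 5) × (1.7 - 7)/(3 - 7) = 0.765187
L_2(1.7) = (1.7 - 1)/(5 - 1) × (1.7 - 3)/(5 - 3) × (1.7 - 7)/(5 - 7) = -0.301437
L_3(1.7) = (1.7 - 1)/(7 - 1) × (1.7 - 3)/(7 - 3) × (1.7 - 5)/(7 - 5) = 0.062562

P(1.7) = (-1)×L_0(1.7) + 1×L_1(1.7) + 3×L_2(1.7) + 2×L_3(1.7)
P(1.7) = -0.487687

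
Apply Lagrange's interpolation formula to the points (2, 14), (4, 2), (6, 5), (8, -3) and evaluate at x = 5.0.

Lagrange interpolation formula:
P(x) = Σ yᵢ × Lᵢ(x)
where Lᵢ(x) = Π_{j≠i} (x - xⱼ)/(xᵢ - xⱼ)

L_0(5.0) = (5.0 - 4)/(2 - 4) × (5.0 - 6)/(2 - 6) × (5.0 - 8)/(2 - 8) = -0.062500
L_1(5.0) = (5.0 - 2)/(4 - 2) × (5.0 - 6)/(4 - 6) × (5.0 - 8)/(4 - 8) = 0.562500
L_2(5.0) = (5.0 - 2)/(6 - 2) × (5.0 - 4)/(6 - 4) × (5.0 - 8)/(6 - 8) = 0.562500
L_3(5.0) = (5.0 - 2)/(8 - 2) × (5.0 - 4)/(8 - 4) × (5.0 - 6)/(8 - 6) = -0.062500

P(5.0) = 14×L_0(5.0) + 2×L_1(5.0) + 5×L_2(5.0) + (-3)×L_3(5.0)
P(5.0) = 3.250000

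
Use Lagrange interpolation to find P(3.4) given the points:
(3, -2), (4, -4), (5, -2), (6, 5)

Lagrange interpolation formula:
P(x) = Σ yᵢ × Lᵢ(x)
where Lᵢ(x) = Π_{j≠i} (x - xⱼ)/(xᵢ - xⱼ)

L_0(3.4) = (3.4 - 4)/(3 - 4) × (3.4 - 5)/(3 - 5) × (3.4 - 6)/(3 - 6) = 0.416000
L_1(3.4) = (3.4 - 3)/(4 - 3) × (3.4 - 5)/(4 - 5) × (3.4 - 6)/(4 - 6) = 0.832000
L_2(3.4) = (3.4 - 3)/(5 - 3) × (3.4 - 4)/(5 - 4) × (3.4 - 6)/(5 - 6) = -0.312000
L_3(3.4) = (3.4 - 3)/(6 - 3) × (3.4 - 4)/(6 - 4) × (3.4 - 5)/(6 - 5) = 0.064000

P(3.4) = (-2)×L_0(3.4) + (-4)×L_1(3.4) + (-2)×L_2(3.4) + 5×L_3(3.4)
P(3.4) = -3.216000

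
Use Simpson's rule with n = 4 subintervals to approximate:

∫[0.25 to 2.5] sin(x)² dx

f(x) = sin(x)²
a = 0.25, b = 2.5, n = 4
h = (b - a)/n = 0.562500

Simpson's rule: (h/3)[f(x₀) + 4f(x₁) + 2f(x₂) + ... + f(xₙ)]

x_0 = 0.2500, f(x_0) = 0.061209, coefficient = 1
x_1 = 0.8125, f(x_1) = 0.527089, coefficient = 4
x_2 = 1.3750, f(x_2) = 0.962151, coefficient = 2
x_3 = 1.9375, f(x_3) = 0.871449, coefficient = 4
x_4 = 2.5000, f(x_4) = 0.358169, coefficient = 1

I ≈ (0.562500/3) × 7.937830 = 1.488343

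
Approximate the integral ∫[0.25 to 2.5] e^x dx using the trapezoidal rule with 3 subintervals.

f(x) = e^x
a = 0.25, b = 2.5, n = 3
h = (b - a)/n = 0.750000

Trapezoidal rule: (h/2)[f(x₀) + 2f(x₁) + 2f(x₂) + ... + f(xₙ)]

x_0 = 0.2500, f(x_0) = 1.284025, coefficient = 1
x_1 = 1.0000, f(x_1) = 2.718282, coefficient = 2
x_2 = 1.7500, f(x_2) = 5.754603, coefficient = 2
x_3 = 2.5000, f(x_3) = 12.182494, coefficient = 1

I ≈ (0.750000/2) × 30.412288 = 11.404608
Exact value: 10.898469
Error: 0.506140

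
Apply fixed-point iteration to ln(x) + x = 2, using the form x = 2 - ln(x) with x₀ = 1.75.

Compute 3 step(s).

Equation: ln(x) + x = 2
Fixed-point form: x = 2 - ln(x)
x₀ = 1.75

x_1 = g(1.750000) = 1.440384
x_2 = g(1.440384) = 1.635090
x_3 = g(1.635090) = 1.508302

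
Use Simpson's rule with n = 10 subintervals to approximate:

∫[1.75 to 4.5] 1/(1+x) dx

f(x) = 1/(1+x)
a = 1.75, b = 4.5, n = 10
h = (b - a)/n = 0.275000

Simpson's rule: (h/3)[f(x₀) + 4f(x₁) + 2f(x₂) + ... + f(xₙ)]

x_0 = 1.7500, f(x_0) = 0.363636, coefficient = 1
x_1 = 2.0250, f(x_1) = 0.330579, coefficient = 4
x_2 = 2.3000, f(x_2) = 0.303030, coefficient = 2
x_3 = 2.5750, f(x_3) = 0.279720, coefficient = 4
x_4 = 2.8500, f(x_4) = 0.259740, coefficient = 2
x_5 = 3.1250, f(x_5) = 0.242424, coefficient = 4
x_6 = 3.4000, f(x_6) = 0.227273, coefficient = 2
x_7 = 3.6750, f(x_7) = 0.213904, coefficient = 4
x_8 = 3.9500, f(x_8) = 0.202020, coefficient = 2
x_9 = 4.2250, f(x_9) = 0.191388, coefficient = 4
x_10 = 4.5000, f(x_10) = 0.181818, coefficient = 1

I ≈ (0.275000/3) × 7.561639 = 0.693150
Exact value: 0.693147
Error: 0.000003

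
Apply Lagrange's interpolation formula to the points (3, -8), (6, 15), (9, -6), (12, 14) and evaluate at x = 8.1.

Lagrange interpolation formula:
P(x) = Σ yᵢ × Lᵢ(x)
where Lᵢ(x) = Π_{j≠i} (x - xⱼ)/(xᵢ - xⱼ)

L_0(8.1) = (8.1 - 6)/(3 - 6) × (8.1 - 9)/(3 - 9) × (8.1 - 12)/(3 - 12) = -0.045500
L_1(8.1) = (8.1 - 3)/(6 - 3) × (8.1 - 9)/(6 - 9) × (8.1 - 12)/(6 - 12) = 0.331500
L_2(8.1) = (8.1 - 3)/(9 - 3) × (8.1 - 6)/(9 - 6) × (8.1 - 12)/(9 - 12) = 0.773500
L_3(8.1) = (8.1 - 3)/(12 - 3) × (8.1 - 6)/(12 - 6) × (8.1 - 9)/(12 - 9) = -0.059500

P(8.1) = (-8)×L_0(8.1) + 15×L_1(8.1) + (-6)×L_2(8.1) + 14×L_3(8.1)
P(8.1) = -0.137500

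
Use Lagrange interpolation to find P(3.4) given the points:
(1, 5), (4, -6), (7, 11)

Lagrange interpolation formula:
P(x) = Σ yᵢ × Lᵢ(x)
where Lᵢ(x) = Π_{j≠i} (x - xⱼ)/(xᵢ - xⱼ)

L_0(3.4) = (3.4 - 4)/(1 - 4) × (3.4 - 7)/(1 - 7) = 0.120000
L_1(3.4) = (3.4 - 1)/(4 - 1) × (3.4 - 7)/(4 - 7) = 0.960000
L_2(3.4) = (3.4 - 1)/(7 - 1) × (3.4 - 4)/(7 - 4) = -0.080000

P(3.4) = 5×L_0(3.4) + (-6)×L_1(3.4) + 11×L_2(3.4)
P(3.4) = -6.040000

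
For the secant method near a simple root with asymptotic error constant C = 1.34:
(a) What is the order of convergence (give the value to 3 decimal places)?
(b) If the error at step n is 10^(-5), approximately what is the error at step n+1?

(a) Secant method has superlinear convergence with order φ = (1+√5)/2 ≈ 1.618.
    This means |e_{n+1}| ≈ C|e_n|^1.618.

(b) With |e_n| = 10^(-5) and C = 1.34:
    |e_{n+1}| ≈ 1.34 × (10^(-5))^1.618 = 1.34 × 10^(-8.09)

(a) ≈ 1.618 (golden ratio); (b) |e_{n+1}| ≈ 1.089e-08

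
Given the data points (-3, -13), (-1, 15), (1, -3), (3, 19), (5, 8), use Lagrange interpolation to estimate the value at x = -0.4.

Lagrange interpolation formula:
P(x) = Σ yᵢ × Lᵢ(x)
where Lᵢ(x) = Π_{j≠i} (x - xⱼ)/(xᵢ - xⱼ)

L_0(-0.4) = (-0.4 - (-1))/(-3 - (-1)) × (-0.4 - 1)/(-3 - 1) × (-0.4 - 3)/(-3 - 3) × (-0.4 - 5)/(-3 - 5) = -0.040163
L_1(-0.4) = (-0.4 - (-3))/(-1 - (-3)) × (-0.4 - 1)/(-1 - 1) × (-0.4 - 3)/(-1 - 3) × (-0.4 - 5)/(-1 - 5) = 0.696150
L_2(-0.4) = (-0.4 - (-3))/(1 - (-3)) × (-0.4 - (-1))/(1 - (-1)) × (-0.4 - 3)/(1 - 3) × (-0.4 - 5)/(1 - 5) = 0.447525
L_3(-0.4) = (-0.4 - (-3))/(3 - (-3)) × (-0.4 - (-1))/(3 - (-1)) × (-0.4 - 1)/(3 - 1) × (-0.4 - 5)/(3 - 5) = -0.122850
L_4(-0.4) = (-0.4 - (-3))/(5 - (-3)) × (-0.4 - (-1))/(5 - (-1)) × (-0.4 - 1)/(5 - 1) × (-0.4 - 3)/(5 - 3) = 0.019338

P(-0.4) = (-13)×L_0(-0.4) + 15×L_1(-0.4) + (-3)×L_2(-0.4) + 19×L_3(-0.4) + 8×L_4(-0.4)
P(-0.4) = 7.442337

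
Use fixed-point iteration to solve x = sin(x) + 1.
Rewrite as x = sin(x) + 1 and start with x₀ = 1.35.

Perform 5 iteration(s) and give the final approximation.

Equation: x = sin(x) + 1
Fixed-point form: x = sin(x) + 1
x₀ = 1.35

x_1 = g(1.350000) = 1.975723
x_2 = g(1.975723) = 1.919131
x_3 = g(1.919131) = 1.939942
x_4 = g(1.939942) = 1.932636
x_5 = g(1.932636) = 1.935247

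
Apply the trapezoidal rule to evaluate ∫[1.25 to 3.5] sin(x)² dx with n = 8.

f(x) = sin(x)²
a = 1.25, b = 3.5, n = 8
h = (b - a)/n = 0.281250

Trapezoidal rule: (h/2)[f(x₀) + 2f(x₁) + 2f(x₂) + ... + f(xₙ)]

x_0 = 1.2500, f(x_0) = 0.900572, coefficient = 1
x_1 = 1.5312, f(x_1) = 0.998437, coefficient = 2
x_2 = 1.8125, f(x_2) = 0.942708, coefficient = 2
x_3 = 2.0938, f(x_3) = 0.750558, coefficient = 2
x_4 = 2.3750, f(x_4) = 0.481199, coefficient = 2
x_5 = 2.6562, f(x_5) = 0.217633, coefficient = 2
x_6 = 2.9375, f(x_6) = 0.041079, coefficient = 2
x_7 = 3.2188, f(x_7) = 0.005941, coefficient = 2
x_8 = 3.5000, f(x_8) = 0.123049, coefficient = 1

I ≈ (0.281250/2) × 7.898732 = 1.110759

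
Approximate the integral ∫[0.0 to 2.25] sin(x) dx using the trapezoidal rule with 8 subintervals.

f(x) = sin(x)
a = 0.0, b = 2.25, n = 8
h = (b - a)/n = 0.281250

Trapezoidal rule: (h/2)[f(x₀) + 2f(x₁) + 2f(x₂) + ... + f(xₙ)]

x_0 = 0.0000, f(x_0) = 0.000000, coefficient = 1
x_1 = 0.2812, f(x_1) = 0.277557, coefficient = 2
x_2 = 0.5625, f(x_2) = 0.533303, coefficient = 2
x_3 = 0.8438, f(x_3) = 0.747141, coefficient = 2
x_4 = 1.1250, f(x_4) = 0.902268, coefficient = 2
x_5 = 1.4062, f(x_5) = 0.986493, coefficient = 2
x_6 = 1.6875, f(x_6) = 0.993198, coefficient = 2
x_7 = 1.9688, f(x_7) = 0.921856, coefficient = 2
x_8 = 2.2500, f(x_8) = 0.778073, coefficient = 1

I ≈ (0.281250/2) × 11.501702 = 1.617427
Exact value: 1.628174
Error: 0.010747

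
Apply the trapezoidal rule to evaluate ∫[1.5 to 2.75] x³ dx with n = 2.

f(x) = x³
a = 1.5, b = 2.75, n = 2
h = (b - a)/n = 0.625000

Trapezoidal rule: (h/2)[f(x₀) + 2f(x₁) + 2f(x₂) + ... + f(xₙ)]

x_0 = 1.5000, f(x_0) = 3.375000, coefficient = 1
x_1 = 2.1250, f(x_1) = 9.595703, coefficient = 2
x_2 = 2.7500, f(x_2) = 20.796875, coefficient = 1

I ≈ (0.625000/2) × 43.363281 = 13.551025
Exact value: 13.032227
Error: 0.518799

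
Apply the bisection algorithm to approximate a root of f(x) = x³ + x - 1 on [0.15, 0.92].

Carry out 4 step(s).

f(x) = x³ + x - 1
Initial interval: [0.15, 0.92]

Iteration 1:
  c_1 = (0.150000 + 0.920000)/2 = 0.535000
  f(c_1) = f(0.535000) = -0.311870
  f(a) × f(c) ≥ 0, new interval: [0.535000, 0.920000]
Iteration 2:
  c_2 = (0.535000 + 0.920000)/2 = 0.727500
  f(c_2) = f(0.727500) = 0.112534
  f(a) × f(c) < 0, new interval: [0.535000, 0.727500]
Iteration 3:
  c_3 = (0.535000 + 0.727500)/2 = 0.631250
  f(c_3) = f(0.631250) = -0.117212
  f(a) × f(c) ≥ 0, new interval: [0.631250, 0.727500]
Iteration 4:
  c_4 = (0.631250 + 0.727500)/2 = 0.679375
  f(c_4) = f(0.679375) = -0.007059
  f(a) × f(c) ≥ 0, new interval: [0.679375, 0.727500]

After 4 iteration(s), the approximation is c_4 = 0.679375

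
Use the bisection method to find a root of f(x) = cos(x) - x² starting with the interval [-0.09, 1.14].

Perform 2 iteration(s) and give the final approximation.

f(x) = cos(x) - x²
Initial interval: [-0.09, 1.14]

Iteration 1:
  c_1 = (-0.090000 + 1.140000)/2 = 0.525000
  f(c_1) = f(0.525000) = 0.589699
  f(a) × f(c) ≥ 0, new interval: [0.525000, 1.140000]
Iteration 2:
  c_2 = (0.525000 + 1.140000)/2 = 0.832500
  f(c_2) = f(0.832500) = -0.020027
  f(a) × f(c) < 0, new interval: [0.525000, 0.832500]

After 2 iteration(s), the approximation is c_2 = 0.832500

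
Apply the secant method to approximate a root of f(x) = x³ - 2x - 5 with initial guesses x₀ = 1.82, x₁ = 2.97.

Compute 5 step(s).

f(x) = x³ - 2x - 5
x₀ = 1.82, x₁ = 2.97

Secant formula: x_{n+1} = x_n - f(x_n)(x_n - x_{n-1})/(f(x_n) - f(x_{n-1}))

Iteration 1:
  f(1.820000) = -2.611432
  f(2.970000) = 15.258073
  x_2 = 2.970000 - 15.258073×(2.970000 - 1.820000)/(15.258073 - (-2.611432))
       = 1.988060
Iteration 2:
  f(2.970000) = 15.258073
  f(1.988060) = -1.118548
  x_3 = 1.988060 - (-1.118548)×(1.988060 - 2.970000)/(-1.118548 - 15.258073)
       = 2.055128
Iteration 3:
  f(1.988060) = -1.118548
  f(2.055128) = -0.430320
  x_4 = 2.055128 - (-0.430320)×(2.055128 - 1.988060)/(-0.430320 - (-1.118548))
       = 2.097063
Iteration 4:
  f(2.055128) = -0.430320
  f(2.097063) = 0.028067
  x_5 = 2.097063 - 0.028067×(2.097063 - 2.055128)/(0.028067 - (-0.430320))
       = 2.094495
Iteration 5:
  f(2.097063) = 0.028067
  f(2.094495) = -0.000631
  x_6 = 2.094495 - (-0.000631)×(2.094495 - 2.097063)/(-0.000631 - 0.028067)
       = 2.094551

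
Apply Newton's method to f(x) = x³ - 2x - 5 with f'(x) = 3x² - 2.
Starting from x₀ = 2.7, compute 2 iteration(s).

f(x) = x³ - 2x - 5
f'(x) = 3x² - 2
x₀ = 2.7

Newton-Raphson formula: x_{n+1} = x_n - f(x_n)/f'(x_n)

Iteration 1:
  f(2.700000) = 9.283000
  f'(2.700000) = 19.870000
  x_1 = 2.700000 - 9.283000/19.870000 = 2.232813
Iteration 2:
  f(2.232813) = 1.665964
  f'(2.232813) = 12.956366
  x_2 = 2.232813 - 1.665964/12.956366 = 2.104231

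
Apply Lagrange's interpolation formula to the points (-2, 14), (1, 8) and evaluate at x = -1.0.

Lagrange interpolation formula:
P(x) = Σ yᵢ × Lᵢ(x)
where Lᵢ(x) = Π_{j≠i} (x - xⱼ)/(xᵢ - xⱼ)

L_0(-1.0) = (-1.0 - 1)/(-2 - 1) = 0.666667
L_1(-1.0) = (-1.0 - (-2))/(1 - (-2)) = 0.333333

P(-1.0) = 14×L_0(-1.0) + 8×L_1(-1.0)
P(-1.0) = 12.000000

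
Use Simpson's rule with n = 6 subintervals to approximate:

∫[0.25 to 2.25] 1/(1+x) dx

f(x) = 1/(1+x)
a = 0.25, b = 2.25, n = 6
h = (b - a)/n = 0.333333

Simpson's rule: (h/3)[f(x₀) + 4f(x₁) + 2f(x₂) + ... + f(xₙ)]

x_0 = 0.2500, f(x_0) = 0.800000, coefficient = 1
x_1 = 0.5833, f(x_1) = 0.631579, coefficient = 4
x_2 = 0.9167, f(x_2) = 0.521739, coefficient = 2
x_3 = 1.2500, f(x_3) = 0.444444, coefficient = 4
x_4 = 1.5833, f(x_4) = 0.387097, coefficient = 2
x_5 = 1.9167, f(x_5) = 0.342857, coefficient = 4
x_6 = 2.2500, f(x_6) = 0.307692, coefficient = 1

I ≈ (0.333333/3) × 8.600886 = 0.955654
Exact value: 0.955511
Error: 0.000143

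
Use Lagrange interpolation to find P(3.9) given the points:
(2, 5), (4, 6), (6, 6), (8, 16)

Lagrange interpolation formula:
P(x) = Σ yᵢ × Lᵢ(x)
where Lᵢ(x) = Π_{j≠i} (x - xⱼ)/(xᵢ - xⱼ)

L_0(3.9) = (3.9 - 4)/(2 - 4) × (3.9 - 6)/(2 - 6) × (3.9 - 8)/(2 - 8) = 0.017938
L_1(3.9) = (3.9 - 2)/(4 - 2) × (3.9 - 6)/(4 - 6) × (3.9 - 8)/(4 - 8) = 1.022437
L_2(3.9) = (3.9 - 2)/(6 - 2) × (3.9 - 4)/(6 - 4) × (3.9 - 8)/(6 - 8) = -0.048688
L_3(3.9) = (3.9 - 2)/(8 - 2) × (3.9 - 4)/(8 - 4) × (3.9 - 6)/(8 - 6) = 0.008313

P(3.9) = 5×L_0(3.9) + 6×L_1(3.9) + 6×L_2(3.9) + 16×L_3(3.9)
P(3.9) = 6.065187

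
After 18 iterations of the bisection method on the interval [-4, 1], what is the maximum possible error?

Bisection error bound: |error| ≤ (b-a)/2^n
|error| ≤ (1 - (-4))/2^18 = 5/2^18
|error| ≤ 0.0000190735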